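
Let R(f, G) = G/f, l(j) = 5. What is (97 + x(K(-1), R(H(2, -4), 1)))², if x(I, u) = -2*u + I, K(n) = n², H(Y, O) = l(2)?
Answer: 238144/25 ≈ 9525.8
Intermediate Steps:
H(Y, O) = 5
x(I, u) = I - 2*u
(97 + x(K(-1), R(H(2, -4), 1)))² = (97 + ((-1)² - 2/5))² = (97 + (1 - 2/5))² = (97 + (1 - 2*⅕))² = (97 + (1 - ⅖))² = (97 + ⅗)² = (488/5)² = 238144/25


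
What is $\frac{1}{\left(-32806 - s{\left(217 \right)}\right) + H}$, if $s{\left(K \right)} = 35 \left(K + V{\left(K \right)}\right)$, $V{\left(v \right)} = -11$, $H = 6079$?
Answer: $- \frac{1}{33937} \approx -2.9466 \cdot 10^{-5}$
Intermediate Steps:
$s{\left(K \right)} = -385 + 35 K$ ($s{\left(K \right)} = 35 \left(K - 11\right) = 35 \left(-11 + K\right) = -385 + 35 K$)
$\frac{1}{\left(-32806 - s{\left(217 \right)}\right) + H} = \frac{1}{\left(-32806 - \left(-385 + 35 \cdot 217\right)\right) + 6079} = \frac{1}{\left(-32806 - \left(-385 + 7595\right)\right) + 6079} = \frac{1}{\left(-32806 - 7210\right) + 6079} = \frac{1}{-40016 + 6079} = \frac{1}{-33937} = - \frac{1}{33937}$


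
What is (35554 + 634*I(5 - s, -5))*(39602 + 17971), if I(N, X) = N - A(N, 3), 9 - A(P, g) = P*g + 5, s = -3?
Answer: 3068986338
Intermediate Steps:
A(P, g) = 4 - P*g (A(P, g) = 9 - (P*g + 5) = 9 - (5 + P*g) = 9 + (-5 - P*g) = 4 - P*g)
I(N, X) = -4 + 4*N (I(N, X) = N - (4 - 1*N*3) = N - (4 - 3*N) = N + (-4 + 3*N) = -4 + 4*N)
(35554 + 634*I(5 - s, -5))*(39602 + 17971) = (35554 + 634*(-4 + 4*(5 - 1*(-3))))*(39602 + 17971) = (35554 + 634*(-4 + 4*(5 + 3)))*57573 = (35554 + 634*(-4 + 4*8))*57573 = (35554 + 634*(-4 + 32))*57573 = (35554 + 634*28)*57573 = (35554 + 17752)*57573 = 53306*57573 = 3068986338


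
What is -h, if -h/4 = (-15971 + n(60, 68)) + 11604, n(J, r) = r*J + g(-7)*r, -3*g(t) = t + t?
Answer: 364/3 ≈ 121.33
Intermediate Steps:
g(t) = -2*t/3 (g(t) = -(t + t)/3 = -2*t/3)
n(J, r) = 14*r/3 + J*r (n(J, r) = r*J + (-⅔*(-7))*r = J*r + 14*r/3 = 14*r/3 + J*r)
h = -364/3 (h = -4*((-15971 + (⅓)*68*(14 + 3*60)) + 11604) = -4*((-15971 + (⅓)*68*(14 + 180)) + 11604) = -4*((-15971 + (⅓)*68*194) + 11604) = -4*((-15971 + 13192/3) + 11604) = -4*(-34721/3 + 11604) = -4*91/3 = -364/3 ≈ -121.33)
-h = -1*(-364/3) = 364/3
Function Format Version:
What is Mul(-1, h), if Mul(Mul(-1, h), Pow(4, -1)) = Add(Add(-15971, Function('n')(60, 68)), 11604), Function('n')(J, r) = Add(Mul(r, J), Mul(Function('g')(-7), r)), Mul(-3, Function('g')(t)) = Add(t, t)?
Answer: Rational(364, 3) ≈ 121.33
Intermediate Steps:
Function('g')(t) = Mul(Rational(-2, 3), t) (Function('g')(t) = Mul(Rational(-1, 3), Add(t, t)) = Mul(Rational(-1, 3), Mul(2, t)) = Mul(Rational(-2, 3), t))
Function('n')(J, r) = Add(Mul(Rational(14, 3), r), Mul(J, r)) (Function('n')(J, r) = Add(Mul(r, J), Mul(Mul(Rational(-2, 3), -7), r)) = Add(Mul(J, r), Mul(Rational(14, 3), r)) = Add(Mul(Rational(14, 3), r), Mul(J, r)))
h = Rational(-364, 3) (h = Mul(-4, Add(Add(-15971, Mul(Rational(1, 3), 68, Add(14, Mul(3, 60)))), 11604)) = Mul(-4, Add(Add(-15971, Mul(Rational(1, 3), 68, Add(14, 180))), 11604)) = Mul(-4, Add(Add(-15971, Mul(Rational(1, 3), 68, 194)), 11604)) = Mul(-4, Add(Add(-15971, Rational(13192, 3)), 11604)) = Mul(-4, Add(Rational(-34721, 3), 11604)) = Mul(-4, Rational(91, 3)) = Rational(-364, 3) ≈ -121.33)
Mul(-1, h) = Mul(-1, Rational(-364, 3)) = Rational(364, 3)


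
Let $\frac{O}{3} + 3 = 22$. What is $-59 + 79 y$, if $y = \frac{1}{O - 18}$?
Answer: $- \frac{2222}{39} \approx -56.974$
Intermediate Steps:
$O = 57$ ($O = -9 + 3 \cdot 22 = -9 + 66 = 57$)
$y = \frac{1}{39}$ ($y = \frac{1}{57 - 18} = \frac{1}{39} \approx 0.025641$)
$-59 + 79 y = -59 + 79 \cdot \frac{1}{39} = -59 + \frac{79}{39} = - \frac{2222}{39}$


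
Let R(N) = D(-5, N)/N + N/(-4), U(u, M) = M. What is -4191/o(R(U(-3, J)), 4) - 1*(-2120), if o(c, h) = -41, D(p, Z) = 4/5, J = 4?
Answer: 91111/41 ≈ 2222.2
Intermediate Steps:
D(p, Z) = ⅘ (D(p, Z) = 4*(⅕) = ⅘)
R(N) = -N/4 + 4/(5*N) (R(N) = 4/(5*N) + N/(-4) = 4/(5*N) + N*(-¼) = 4/(5*N) - N/4 = -N/4 + 4/(5*N))
-4191/o(R(U(-3, J)), 4) - 1*(-2120) = -4191/(-41) - 1*(-2120) = -4191*(-1/41) + 2120 = 4191/41 + 2120 = 91111/41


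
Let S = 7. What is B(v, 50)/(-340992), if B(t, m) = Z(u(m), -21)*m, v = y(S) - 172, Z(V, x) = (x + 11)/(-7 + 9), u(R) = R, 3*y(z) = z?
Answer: 125/170496 ≈ 0.00073315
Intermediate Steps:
y(z) = z/3
Z(V, x) = 11/2 + x/2 (Z(V, x) = (11 + x)/2 = (11 + x)*(½) = 11/2 + x/2)
v = -509/3 (v = (⅓)*7 - 172 = 7/3 - 172 = -509/3 ≈ -169.67)
B(t, m) = -5*m (B(t, m) = (11/2 + (½)*(-21))*m = (11/2 - 21/2)*m = -5*m)
B(v, 50)/(-340992) = -5*50/(-340992) = -250*(-1/340992) = 125/170496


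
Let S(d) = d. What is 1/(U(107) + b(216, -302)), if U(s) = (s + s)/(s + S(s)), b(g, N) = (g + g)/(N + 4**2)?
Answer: -143/73 ≈ -1.9589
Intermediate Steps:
b(g, N) = 2*g/(16 + N) (b(g, N) = (2*g)/(N + 16) = (2*g)/(16 + N) = 2*g/(16 + N))
U(s) = 1 (U(s) = (s + s)/(s + s) = (2*s)/((2*s)) = (2*s)*(1/(2*s)) = 1)
1/(U(107) + b(216, -302)) = 1/(1 + 2*216/(16 - 302)) = 1/(1 + 2*216/(-286)) = 1/(1 + 2*216*(-1/286)) = 1/(1 - 216/143) = 1/(-73/143) = -143/73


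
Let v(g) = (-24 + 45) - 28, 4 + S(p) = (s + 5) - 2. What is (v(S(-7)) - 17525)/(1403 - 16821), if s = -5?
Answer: 8766/7709 ≈ 1.1371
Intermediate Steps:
S(p) = -6 (S(p) = -4 + ((-5 + 5) - 2) = -4 + (0 - 2) = -4 - 2 = -6)
v(g) = -7 (v(g) = 21 - 28 = -7)
(v(S(-7)) - 17525)/(1403 - 16821) = (-7 - 17525)/(1403 - 16821) = -17532/(-15418) = -17532*(-1/15418) = 8766/7709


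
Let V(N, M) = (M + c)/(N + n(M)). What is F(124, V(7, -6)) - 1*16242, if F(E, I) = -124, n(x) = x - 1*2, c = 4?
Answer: -16366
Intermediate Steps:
n(x) = -2 + x (n(x) = x - 2 = -2 + x)
V(N, M) = (4 + M)/(-2 + M + N) (V(N, M) = (M + 4)/(N + (-2 + M)) = (4 + M)/(-2 + M + N))
F(124, V(7, -6)) - 1*16242 = -124 - 1*16242 = -124 - 16242 = -16366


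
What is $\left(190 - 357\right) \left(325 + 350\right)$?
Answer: $-112725$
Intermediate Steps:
$\left(190 - 357\right) \left(325 + 350\right) = \left(-167\right) 675 = -112725$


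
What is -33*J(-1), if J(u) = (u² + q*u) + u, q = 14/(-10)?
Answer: -231/5 ≈ -46.200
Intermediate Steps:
q = -7/5 (q = 14*(-⅒) = -7/5 ≈ -1.4000)
J(u) = u² - 2*u/5 (J(u) = (u² - 7*u/5) + u = u² - 2*u/5)
-33*J(-1) = -33*(-1)*(-2 + 5*(-1))/5 = -33*(-1)*(-2 - 5)/5 = -33*(-1)*(-7)/5 = -33*7/5 = -231/5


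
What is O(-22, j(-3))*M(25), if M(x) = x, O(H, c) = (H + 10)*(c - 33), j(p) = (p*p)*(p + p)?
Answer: 26100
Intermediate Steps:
j(p) = 2*p³ (j(p) = p²*(2*p) = 2*p³)
O(H, c) = (-33 + c)*(10 + H) (O(H, c) = (10 + H)*(-33 + c) = (-33 + c)*(10 + H))
O(-22, j(-3))*M(25) = (-330 - 33*(-22) + 10*(2*(-3)³) - 44*(-3)³)*25 = (-330 + 726 + 10*(2*(-27)) - 44*(-27))*25 = (-330 + 726 + 10*(-54) - 22*(-54))*25 = (-330 + 726 - 540 + 1188)*25 = 1044*25 = 26100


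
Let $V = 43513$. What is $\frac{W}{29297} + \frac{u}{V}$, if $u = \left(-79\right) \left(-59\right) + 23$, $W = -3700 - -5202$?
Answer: $\frac{202583674}{1274800361} \approx 0.15891$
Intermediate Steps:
$W = 1502$ ($W = -3700 + 5202 = 1502$)
$u = 4684$ ($u = 4661 + 23 = 4684$)
$\frac{W}{29297} + \frac{u}{V} = \frac{1502}{29297} + \frac{4684}{43513} = \frac{202583674}{1274800361}$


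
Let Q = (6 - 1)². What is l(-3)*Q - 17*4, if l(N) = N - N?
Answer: -68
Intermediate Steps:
l(N) = 0
Q = 25 (Q = 5² = 25)
l(-3)*Q - 17*4 = 0*25 - 17*4 = 0 - 68 = -68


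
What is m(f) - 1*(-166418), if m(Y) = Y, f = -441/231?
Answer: 1830577/11 ≈ 1.6642e+5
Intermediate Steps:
f = -21/11 (f = -441*1/231 = -21/11 ≈ -1.9091)
m(f) - 1*(-166418) = -21/11 - 1*(-166418) = -21/11 + 166418 = 1830577/11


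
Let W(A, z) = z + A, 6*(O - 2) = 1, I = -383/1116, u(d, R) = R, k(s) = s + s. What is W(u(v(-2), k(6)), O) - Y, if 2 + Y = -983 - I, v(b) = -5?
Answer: 1114687/1116 ≈ 998.82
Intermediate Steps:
k(s) = 2*s
I = -383/1116 (I = -383*1/1116 = -383/1116 ≈ -0.34319)
O = 13/6 (O = 2 + (⅙)*1 = 2 + ⅙ = 13/6 ≈ 2.1667)
W(A, z) = A + z
Y = -1098877/1116 (Y = -2 + (-983 - 1*(-383/1116)) = -2 + (-983 + 383/1116) = -2 - 1096645/1116 = -1098877/1116 ≈ -984.66)
W(u(v(-2), k(6)), O) - Y = (2*6 + 13/6) - 1*(-1098877/1116) = (12 + 13/6) + 1098877/1116 = 85/6 + 1098877/1116 = 1114687/1116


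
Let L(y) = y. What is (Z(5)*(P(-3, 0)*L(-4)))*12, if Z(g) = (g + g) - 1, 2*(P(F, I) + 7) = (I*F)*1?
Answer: 3024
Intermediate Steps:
P(F, I) = -7 + F*I/2 (P(F, I) = -7 + ((I*F)*1)/2 = -7 + ((F*I)*1)/2 = -7 + (F*I)/2 = -7 + F*I/2)
Z(g) = -1 + 2*g (Z(g) = 2*g - 1 = -1 + 2*g)
(Z(5)*(P(-3, 0)*L(-4)))*12 = ((-1 + 2*5)*((-7 + (½)*(-3)*0)*(-4)))*12 = ((-1 + 10)*((-7 + 0)*(-4)))*12 = (9*(-7*(-4)))*12 = (9*28)*12 = 252*12 = 3024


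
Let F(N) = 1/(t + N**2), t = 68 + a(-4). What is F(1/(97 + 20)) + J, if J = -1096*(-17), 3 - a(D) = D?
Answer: 19129040921/1026676 ≈ 18632.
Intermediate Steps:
a(D) = 3 - D
t = 75 (t = 68 + (3 - 1*(-4)) = 68 + (3 + 4) = 68 + 7 = 75)
J = 18632
F(N) = 1/(75 + N**2)
F(1/(97 + 20)) + J = 1/(75 + (1/(97 + 20))**2) + 18632 = 1/(75 + (1/117)**2) + 18632 = 1/(75 + 1/13689) + 18632 = 1/(1026676/13689) + 18632 = 13689/1026676 + 18632 = 19129040921/1026676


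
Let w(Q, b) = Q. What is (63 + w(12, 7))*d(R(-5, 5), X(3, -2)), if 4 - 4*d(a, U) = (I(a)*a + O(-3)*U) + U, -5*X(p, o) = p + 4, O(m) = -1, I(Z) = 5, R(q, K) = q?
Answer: 2175/4 ≈ 543.75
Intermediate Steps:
X(p, o) = -⅘ - p/5 (X(p, o) = -(p + 4)/5 = -(4 + p)/5 = -⅘ - p/5)
d(a, U) = 1 - 5*a/4 (d(a, U) = 1 - ((5*a - U) + U)/4 = 1 - ((-U + 5*a) + U)/4 = 1 - 5*a/4)
(63 + w(12, 7))*d(R(-5, 5), X(3, -2)) = (63 + 12)*(1 - 5/4*(-5)) = 75*(1 + 25/4) = 75*(29/4) = 2175/4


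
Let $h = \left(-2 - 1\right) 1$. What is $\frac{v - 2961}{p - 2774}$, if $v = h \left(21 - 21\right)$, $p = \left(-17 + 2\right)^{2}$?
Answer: $\frac{2961}{2549} \approx 1.1616$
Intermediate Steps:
$h = -3$ ($h = \left(-3\right) 1 = -3$)
$p = 225$ ($p = \left(-15\right)^{2} = 225$)
$v = 0$ ($v = - 3 \left(21 - 21\right) = \left(-3\right) 0 = 0$)
$\frac{v - 2961}{p - 2774} = \frac{0 - 2961}{225 - 2774} = - \frac{2961}{-2549} = \left(-2961\right) \left(- \frac{1}{2549}\right) = \frac{2961}{2549}$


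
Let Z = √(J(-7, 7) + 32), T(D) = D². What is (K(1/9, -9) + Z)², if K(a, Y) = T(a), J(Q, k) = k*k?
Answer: 532900/6561 ≈ 81.222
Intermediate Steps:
J(Q, k) = k²
K(a, Y) = a²
Z = 9 (Z = √(7² + 32) = √(49 + 32) = √81 = 9)
(K(1/9, -9) + Z)² = ((1/9)² + 9)² = ((⅑)² + 9)² = (1/81 + 9)² = (730/81)² = 532900/6561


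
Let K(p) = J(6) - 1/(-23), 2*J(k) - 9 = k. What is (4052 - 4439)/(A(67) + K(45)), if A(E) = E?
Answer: -1978/381 ≈ -5.1916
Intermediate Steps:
J(k) = 9/2 + k/2
K(p) = 347/46 (K(p) = (9/2 + (½)*6) - 1/(-23) = (9/2 + 3) - 1*(-1/23) = 15/2 + 1/23 = 347/46)
(4052 - 4439)/(A(67) + K(45)) = (4052 - 4439)/(67 + 347/46) = -387/3429/46 = -387*46/3429 = -1978/381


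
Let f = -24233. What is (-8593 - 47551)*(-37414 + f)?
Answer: 3461109168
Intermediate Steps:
(-8593 - 47551)*(-37414 + f) = (-8593 - 47551)*(-37414 - 24233) = -56144*(-61647) = 3461109168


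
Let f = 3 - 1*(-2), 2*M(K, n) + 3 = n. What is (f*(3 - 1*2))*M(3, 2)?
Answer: -5/2 ≈ -2.5000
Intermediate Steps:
M(K, n) = -3/2 + n/2
f = 5 (f = 3 + 2 = 5)
(f*(3 - 1*2))*M(3, 2) = (5*(3 - 1*2))*(-3/2 + (½)*2) = (5*(3 - 2))*(-3/2 + 1) = (5*1)*(-½) = 5*(-½) = -5/2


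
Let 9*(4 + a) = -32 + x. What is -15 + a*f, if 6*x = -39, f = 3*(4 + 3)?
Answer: -1133/6 ≈ -188.83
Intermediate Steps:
f = 21 (f = 3*7 = 21)
x = -13/2 (x = (⅙)*(-39) = -13/2 ≈ -6.5000)
a = -149/18 (a = -4 + (-32 - 13/2)/9 = -4 + (⅑)*(-77/2) = -4 - 77/18 = -149/18 ≈ -8.2778)
-15 + a*f = -15 - 149/18*21 = -15 - 1043/6 = -1133/6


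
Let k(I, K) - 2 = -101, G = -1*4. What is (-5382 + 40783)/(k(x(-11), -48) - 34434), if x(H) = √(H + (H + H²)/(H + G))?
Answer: -35401/34533 ≈ -1.0251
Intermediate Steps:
G = -4
x(H) = √(H + (H + H²)/(-4 + H)) (x(H) = √(H + (H + H²)/(H - 4)) = √(H + (H + H²)/(-4 + H)))
k(I, K) = -99 (k(I, K) = 2 - 101 = -99)
(-5382 + 40783)/(k(x(-11), -48) - 34434) = (-5382 + 40783)/(-99 - 34434) = 35401/(-34533) = 35401*(-1/34533) = -35401/34533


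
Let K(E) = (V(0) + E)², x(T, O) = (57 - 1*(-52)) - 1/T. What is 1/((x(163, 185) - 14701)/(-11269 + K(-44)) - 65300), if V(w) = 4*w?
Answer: -1521279/99337140203 ≈ -1.5314e-5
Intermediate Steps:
x(T, O) = 109 - 1/T (x(T, O) = (57 + 52) - 1/T = 109 - 1/T)
K(E) = E² (K(E) = (4*0 + E)² = (0 + E)² = E²)
1/((x(163, 185) - 14701)/(-11269 + K(-44)) - 65300) = 1/(((109 - 1/163) - 14701)/(-11269 + (-44)²) - 65300) = 1/(((109 - 1*1/163) - 14701)/(-11269 + 1936) - 65300) = 1/(((109 - 1/163) - 14701)/(-9333) - 65300) = 1/((17766/163 - 14701)*(-1/9333) - 65300) = 1/(-2378497/163*(-1/9333) - 65300) = 1/(2378497/1521279 - 65300) = 1/(-99337140203/1521279) = -1521279/99337140203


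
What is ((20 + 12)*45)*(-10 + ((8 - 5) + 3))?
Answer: -5760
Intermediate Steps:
((20 + 12)*45)*(-10 + ((8 - 5) + 3)) = (32*45)*(-10 + (3 + 3)) = 1440*(-10 + 6) = 1440*(-4) = -5760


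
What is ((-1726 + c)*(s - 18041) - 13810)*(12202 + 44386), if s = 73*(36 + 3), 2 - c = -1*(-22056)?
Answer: 20445216671880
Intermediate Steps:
c = -22054 (c = 2 - (-1)*(-22056) = 2 - 1*22056 = 2 - 22056 = -22054)
s = 2847 (s = 73*39 = 2847)
((-1726 + c)*(s - 18041) - 13810)*(12202 + 44386) = ((-1726 - 22054)*(2847 - 18041) - 13810)*(12202 + 44386) = (-23780*(-15194) - 13810)*56588 = (361313320 - 13810)*56588 = 361299510*56588 = 20445216671880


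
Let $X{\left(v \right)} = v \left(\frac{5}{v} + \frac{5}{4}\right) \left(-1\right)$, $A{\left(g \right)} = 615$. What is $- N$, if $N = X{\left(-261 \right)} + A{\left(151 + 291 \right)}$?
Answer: $- \frac{3745}{4} \approx -936.25$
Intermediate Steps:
$X{\left(v \right)} = - v \left(\frac{5}{4} + \frac{5}{v}\right)$ ($X{\left(v \right)} = v \left(\frac{5}{v} + 5 \cdot \frac{1}{4}\right) \left(-1\right) = v \left(\frac{5}{v} + \frac{5}{4}\right) \left(-1\right) = v \left(\frac{5}{4} + \frac{5}{v}\right) \left(-1\right) = - v \left(\frac{5}{4} + \frac{5}{v}\right)$)
$N = \frac{3745}{4}$ ($N = \left(-5 - - \frac{1305}{4}\right) + 615 = \left(-5 + \frac{1305}{4}\right) + 615 = \frac{1285}{4} + 615 = \frac{3745}{4} \approx 936.25$)
$- N = \left(-1\right) \frac{3745}{4} = - \frac{3745}{4}$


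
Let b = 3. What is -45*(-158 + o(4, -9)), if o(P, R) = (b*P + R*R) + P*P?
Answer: 2205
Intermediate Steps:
o(P, R) = P**2 + R**2 + 3*P (o(P, R) = (3*P + R*R) + P*P = (3*P + R**2) + P**2 = (R**2 + 3*P) + P**2 = P**2 + R**2 + 3*P)
-45*(-158 + o(4, -9)) = -45*(-158 + (4**2 + (-9)**2 + 3*4)) = -45*(-158 + (16 + 81 + 12)) = -45*(-158 + 109) = -45*(-49) = 2205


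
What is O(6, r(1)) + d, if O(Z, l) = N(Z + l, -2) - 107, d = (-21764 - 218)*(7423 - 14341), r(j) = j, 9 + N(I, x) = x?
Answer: 152071358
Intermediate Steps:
N(I, x) = -9 + x
d = 152071476 (d = -21982*(-6918) = 152071476)
O(Z, l) = -118 (O(Z, l) = (-9 - 2) - 107 = -11 - 107 = -118)
O(6, r(1)) + d = -118 + 152071476 = 152071358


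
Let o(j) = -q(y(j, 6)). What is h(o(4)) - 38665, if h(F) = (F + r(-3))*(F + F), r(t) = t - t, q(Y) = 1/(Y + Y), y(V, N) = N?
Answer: -2783879/72 ≈ -38665.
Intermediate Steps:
q(Y) = 1/(2*Y)
r(t) = 0
o(j) = -1/12 (o(j) = -1/(2*6) = -1*1/12 = -1/12)
h(F) = 2*F² (h(F) = (F + 0)*(F + F) = F*(2*F) = 2*F²)
h(o(4)) - 38665 = 2*(-1/12)² - 38665 = 2*(1/144) - 38665 = 1/72 - 38665 = -2783879/72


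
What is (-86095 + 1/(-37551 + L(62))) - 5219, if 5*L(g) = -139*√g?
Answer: -3218886267158397/35250742123 + 695*√62/35250742123 ≈ -91314.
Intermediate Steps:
L(g) = -139*√g/5 (L(g) = (-139*√g)/5 = -139*√g/5)
(-86095 + 1/(-37551 + L(62))) - 5219 = (-86095 + 1/(-37551 - 139*√62/5)) - 5219 = -91314 + 1/(-37551 - 139*√62/5)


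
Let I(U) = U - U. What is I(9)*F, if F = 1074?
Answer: 0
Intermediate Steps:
I(U) = 0
I(9)*F = 0*1074 = 0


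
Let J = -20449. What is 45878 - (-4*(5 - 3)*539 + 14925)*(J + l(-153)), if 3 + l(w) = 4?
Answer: 217060502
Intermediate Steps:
l(w) = 1 (l(w) = -3 + 4 = 1)
45878 - (-4*(5 - 3)*539 + 14925)*(J + l(-153)) = 45878 - (-4*(5 - 3)*539 + 14925)*(-20449 + 1) = 45878 - (-4*2*539 + 14925)*(-20448) = 45878 - (-8*539 + 14925)*(-20448) = 45878 - (-4312 + 14925)*(-20448) = 45878 - 10613*(-20448) = 45878 - 1*(-217014624) = 45878 + 217014624 = 217060502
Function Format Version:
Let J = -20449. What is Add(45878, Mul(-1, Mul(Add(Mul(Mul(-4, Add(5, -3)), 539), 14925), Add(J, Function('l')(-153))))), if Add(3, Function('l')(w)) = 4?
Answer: 217060502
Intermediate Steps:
Function('l')(w) = 1 (Function('l')(w) = Add(-3, 4) = 1)
Add(45878, Mul(-1, Mul(Add(Mul(Mul(-4, Add(5, -3)), 539), 14925), Add(J, Function('l')(-153))))) = Add(45878, Mul(-1, Mul(Add(Mul(Mul(-4, Add(5, -3)), 539), 14925), Add(-20449, 1)))) = Add(45878, Mul(-1, Mul(Add(Mul(Mul(-4, 2), 539), 14925), -20448))) = Add(45878, Mul(-1, Mul(Add(Mul(-8, 539), 14925), -20448))) = Add(45878, Mul(-1, Mul(Add(-4312, 14925), -20448))) = Add(45878, Mul(-1, Mul(10613, -20448))) = Add(45878, Mul(-1, -217014624)) = Add(45878, 217014624) = 217060502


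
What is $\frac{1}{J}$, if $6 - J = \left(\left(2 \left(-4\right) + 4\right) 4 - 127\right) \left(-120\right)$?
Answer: $- \frac{1}{17154} \approx -5.8295 \cdot 10^{-5}$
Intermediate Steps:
$J = -17154$ ($J = 6 - \left(\left(2 \left(-4\right) + 4\right) 4 - 127\right) \left(-120\right) = 6 - \left(\left(-8 + 4\right) 4 - 127\right) \left(-120\right) = 6 - \left(\left(-4\right) 4 - 127\right) \left(-120\right) = 6 - \left(-16 - 127\right) \left(-120\right) = 6 - \left(-143\right) \left(-120\right) = 6 - 17160 = -17154$)
$\frac{1}{J} = \frac{1}{-17154} = - \frac{1}{17154}$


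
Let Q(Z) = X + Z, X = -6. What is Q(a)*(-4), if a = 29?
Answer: -92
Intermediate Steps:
Q(Z) = -6 + Z
Q(a)*(-4) = (-6 + 29)*(-4) = 23*(-4) = -92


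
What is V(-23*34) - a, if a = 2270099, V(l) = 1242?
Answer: -2268857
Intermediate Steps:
V(-23*34) - a = 1242 - 1*2270099 = 1242 - 2270099 = -2268857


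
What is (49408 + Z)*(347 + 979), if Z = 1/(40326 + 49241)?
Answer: 5867982722862/89567 ≈ 6.5515e+7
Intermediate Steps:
Z = 1/89567 ≈ 1.1165e-5
(49408 + Z)*(347 + 979) = (49408 + 1/89567)*(347 + 979) = (4425326337/89567)*1326 = 5867982722862/89567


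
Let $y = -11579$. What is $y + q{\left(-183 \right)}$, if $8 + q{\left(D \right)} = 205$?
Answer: $-11382$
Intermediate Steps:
$q{\left(D \right)} = 197$ ($q{\left(D \right)} = -8 + 205 = 197$)
$y + q{\left(-183 \right)} = -11579 + 197 = -11382$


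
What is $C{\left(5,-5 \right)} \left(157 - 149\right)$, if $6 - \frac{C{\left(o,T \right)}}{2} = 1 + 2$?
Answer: $48$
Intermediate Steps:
$C{\left(o,T \right)} = 6$ ($C{\left(o,T \right)} = 12 - 2 \left(1 + 2\right) = 12 - 6 = 6$)
$C{\left(5,-5 \right)} \left(157 - 149\right) = 6 \left(157 - 149\right) = 6 \cdot 8 = 48$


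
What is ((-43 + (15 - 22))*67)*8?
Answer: -26800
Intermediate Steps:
((-43 + (15 - 22))*67)*8 = ((-43 - 7)*67)*8 = -50*67*8 = -3350*8 = -26800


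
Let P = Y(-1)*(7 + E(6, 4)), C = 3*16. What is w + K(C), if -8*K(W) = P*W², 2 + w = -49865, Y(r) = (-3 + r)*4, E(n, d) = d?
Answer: 821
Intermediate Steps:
C = 48
Y(r) = -12 + 4*r
w = -49867 (w = -2 - 49865 = -49867)
P = -176 (P = (-12 + 4*(-1))*(7 + 4) = (-12 - 4)*11 = -16*11 = -176)
K(W) = 22*W² (K(W) = -(-22)*W² = 22*W²)
w + K(C) = -49867 + 22*48² = -49867 + 22*2304 = -49867 + 50688 = 821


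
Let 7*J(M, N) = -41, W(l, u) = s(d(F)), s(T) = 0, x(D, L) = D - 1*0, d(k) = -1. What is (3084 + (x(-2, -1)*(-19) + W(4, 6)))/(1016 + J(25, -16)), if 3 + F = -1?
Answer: 21854/7071 ≈ 3.0907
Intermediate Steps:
F = -4 (F = -3 - 1 = -4)
x(D, L) = D (x(D, L) = D + 0 = D)
W(l, u) = 0
J(M, N) = -41/7 (J(M, N) = (1/7)*(-41) = -41/7)
(3084 + (x(-2, -1)*(-19) + W(4, 6)))/(1016 + J(25, -16)) = (3084 + (-2*(-19) + 0))/(1016 - 41/7) = (3084 + (38 + 0))/(7071/7) = (3084 + 38)*(7/7071) = 3122*(7/7071) = 21854/7071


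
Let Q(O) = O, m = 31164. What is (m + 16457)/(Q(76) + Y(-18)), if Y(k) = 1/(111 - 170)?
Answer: 2809639/4483 ≈ 626.73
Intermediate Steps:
Y(k) = -1/59 (Y(k) = 1/(-59) = -1/59)
(m + 16457)/(Q(76) + Y(-18)) = (31164 + 16457)/(76 - 1/59) = 47621/(4483/59) = 47621*(59/4483) = 2809639/4483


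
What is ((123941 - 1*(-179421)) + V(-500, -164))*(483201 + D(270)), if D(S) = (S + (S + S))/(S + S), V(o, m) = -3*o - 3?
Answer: 294617261895/2 ≈ 1.4731e+11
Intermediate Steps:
V(o, m) = -3 - 3*o
D(S) = 3/2 (D(S) = (S + 2*S)/((2*S)) = (3*S)*(1/(2*S)) = 3/2)
((123941 - 1*(-179421)) + V(-500, -164))*(483201 + D(270)) = ((123941 - 1*(-179421)) + (-3 - 3*(-500)))*(483201 + 3/2) = ((123941 + 179421) + (-3 + 1500))*(966405/2) = (303362 + 1497)*(966405/2) = 304859*(966405/2) = 294617261895/2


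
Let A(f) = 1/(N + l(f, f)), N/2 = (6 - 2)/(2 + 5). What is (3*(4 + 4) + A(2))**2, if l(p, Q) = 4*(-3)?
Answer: 3301489/5776 ≈ 571.59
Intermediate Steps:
l(p, Q) = -12
N = 8/7 (N = 2*((6 - 2)/(2 + 5)) = 2*(4/7) = 8/7 ≈ 1.1429)
A(f) = -7/76 (A(f) = 1/(8/7 - 12) = 1/(-76/7) = -7/76)
(3*(4 + 4) + A(2))**2 = (3*(4 + 4) - 7/76)**2 = (3*8 - 7/76)**2 = (24 - 7/76)**2 = (1817/76)**2 = 3301489/5776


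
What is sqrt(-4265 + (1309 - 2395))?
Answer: I*sqrt(5351) ≈ 73.151*I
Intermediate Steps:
sqrt(-4265 + (1309 - 2395)) = sqrt(-4265 - 1086) = sqrt(-5351) = I*sqrt(5351)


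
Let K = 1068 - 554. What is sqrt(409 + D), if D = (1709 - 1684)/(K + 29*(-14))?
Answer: sqrt(132591)/18 ≈ 20.229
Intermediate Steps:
K = 514
D = 25/108 (D = (1709 - 1684)/(514 + 29*(-14)) = 25/(514 - 406) = 25/108 ≈ 0.23148)
sqrt(409 + D) = sqrt(409 + 25/108) = sqrt(44197/108) = sqrt(132591)/18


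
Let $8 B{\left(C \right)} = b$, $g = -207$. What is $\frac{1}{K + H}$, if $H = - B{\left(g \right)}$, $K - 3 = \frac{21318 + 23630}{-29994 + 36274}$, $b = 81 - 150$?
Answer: $\frac{6280}{117953} \approx 0.053242$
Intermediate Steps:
$b = -69$ ($b = 81 - 150 = -69$)
$B{\left(C \right)} = - \frac{69}{8}$ ($B{\left(C \right)} = \frac{1}{8} \left(-69\right) = - \frac{69}{8}$)
$K = \frac{15947}{1570}$ ($K = 3 + \frac{21318 + 23630}{-29994 + 36274} = 3 + \frac{44948}{6280} = 3 + 44948 \cdot \frac{1}{6280} = 3 + \frac{11237}{1570} = \frac{15947}{1570} \approx 10.157$)
$H = \frac{69}{8}$ ($H = \left(-1\right) \left(- \frac{69}{8}\right) = \frac{69}{8} \approx 8.625$)
$\frac{1}{K + H} = \frac{1}{\frac{15947}{1570} + \frac{69}{8}} = \frac{1}{\frac{117953}{6280}} = \frac{6280}{117953}$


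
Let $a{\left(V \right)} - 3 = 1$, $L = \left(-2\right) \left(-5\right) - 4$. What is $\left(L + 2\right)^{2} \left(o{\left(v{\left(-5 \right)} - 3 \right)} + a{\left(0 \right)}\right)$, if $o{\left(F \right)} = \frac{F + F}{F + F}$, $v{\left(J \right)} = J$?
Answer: $320$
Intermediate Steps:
$L = 6$ ($L = 10 - 4 = 6$)
$a{\left(V \right)} = 4$ ($a{\left(V \right)} = 3 + 1 = 4$)
$o{\left(F \right)} = 1$ ($o{\left(F \right)} = \frac{2 F}{2 F} = 2 F \frac{1}{2 F} = 1$)
$\left(L + 2\right)^{2} \left(o{\left(v{\left(-5 \right)} - 3 \right)} + a{\left(0 \right)}\right) = \left(6 + 2\right)^{2} \left(1 + 4\right) = 8^{2} \cdot 5 = 64 \cdot 5 = 320$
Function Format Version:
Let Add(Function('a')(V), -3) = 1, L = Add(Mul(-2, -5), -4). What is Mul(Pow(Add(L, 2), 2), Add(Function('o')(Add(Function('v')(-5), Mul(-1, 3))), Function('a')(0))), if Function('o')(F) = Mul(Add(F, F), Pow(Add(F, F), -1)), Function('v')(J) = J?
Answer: 320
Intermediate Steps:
L = 6 (L = Add(10, -4) = 6)
Function('a')(V) = 4 (Function('a')(V) = Add(3, 1) = 4)
Function('o')(F) = 1 (Function('o')(F) = Mul(Mul(2, F), Pow(Mul(2, F), -1)) = Mul(Mul(2, F), Mul(Rational(1, 2), Pow(F, -1))) = 1)
Mul(Pow(Add(L, 2), 2), Add(Function('o')(Add(Function('v')(-5), Mul(-1, 3))), Function('a')(0))) = Mul(Pow(Add(6, 2), 2), Add(1, 4)) = Mul(Pow(8, 2), 5) = Mul(64, 5) = 320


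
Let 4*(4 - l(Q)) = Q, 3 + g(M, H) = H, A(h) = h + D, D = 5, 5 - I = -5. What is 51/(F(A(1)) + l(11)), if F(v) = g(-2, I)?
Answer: 68/11 ≈ 6.1818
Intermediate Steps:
I = 10 (I = 5 - 1*(-5) = 5 + 5 = 10)
A(h) = 5 + h (A(h) = h + 5 = 5 + h)
g(M, H) = -3 + H
l(Q) = 4 - Q/4
F(v) = 7 (F(v) = -3 + 10 = 7)
51/(F(A(1)) + l(11)) = 51/(7 + (4 - ¼*11)) = 51/(7 + (4 - 11/4)) = 51/(7 + 5/4) = 51/(33/4) = (4/33)*51 = 68/11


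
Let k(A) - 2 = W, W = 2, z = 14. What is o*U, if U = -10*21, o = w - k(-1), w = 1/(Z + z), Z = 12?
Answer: 10815/13 ≈ 831.92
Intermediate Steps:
k(A) = 4 (k(A) = 2 + 2 = 4)
w = 1/26 (w = 1/(12 + 14) = 1/26 ≈ 0.038462)
o = -103/26 (o = 1/26 - 1*4 = 1/26 - 4 = -103/26 ≈ -3.9615)
U = -210
o*U = -103/26*(-210) = 10815/13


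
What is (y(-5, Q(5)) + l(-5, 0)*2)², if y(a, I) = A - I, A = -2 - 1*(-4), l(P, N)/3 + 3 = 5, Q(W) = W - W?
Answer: 196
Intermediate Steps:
Q(W) = 0
l(P, N) = 6 (l(P, N) = -9 + 3*5 = -9 + 15 = 6)
A = 2 (A = -2 + 4 = 2)
y(a, I) = 2 - I
(y(-5, Q(5)) + l(-5, 0)*2)² = ((2 - 1*0) + 6*2)² = ((2 + 0) + 12)² = (2 + 12)² = 14² = 196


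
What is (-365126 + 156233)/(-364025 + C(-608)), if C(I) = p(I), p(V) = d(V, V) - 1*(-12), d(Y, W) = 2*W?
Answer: 69631/121743 ≈ 0.57195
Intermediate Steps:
p(V) = 12 + 2*V (p(V) = 2*V - 1*(-12) = 2*V + 12 = 12 + 2*V)
C(I) = 12 + 2*I
(-365126 + 156233)/(-364025 + C(-608)) = (-365126 + 156233)/(-364025 + (12 + 2*(-608))) = -208893/(-364025 + (12 - 1216)) = -208893/(-364025 - 1204) = -208893/(-365229) = -208893*(-1/365229) = 69631/121743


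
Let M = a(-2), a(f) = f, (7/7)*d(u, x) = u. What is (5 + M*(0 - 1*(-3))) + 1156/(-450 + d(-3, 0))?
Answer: -1609/453 ≈ -3.5519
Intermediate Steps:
d(u, x) = u
M = -2
(5 + M*(0 - 1*(-3))) + 1156/(-450 + d(-3, 0)) = (5 - 2*(0 - 1*(-3))) + 1156/(-450 - 3) = (5 - 2*(0 + 3)) + 1156/(-453) = (5 - 2*3) - 1/453*1156 = (5 - 6) - 1156/453 = -1 - 1156/453 = -1609/453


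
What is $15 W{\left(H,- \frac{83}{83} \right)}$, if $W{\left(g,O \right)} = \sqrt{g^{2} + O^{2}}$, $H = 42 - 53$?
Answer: $15 \sqrt{122} \approx 165.68$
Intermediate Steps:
$H = -11$ ($H = 42 - 53 = -11$)
$W{\left(g,O \right)} = \sqrt{O^{2} + g^{2}}$
$15 W{\left(H,- \frac{83}{83} \right)} = 15 \sqrt{\left(- \frac{83}{83}\right)^{2} + \left(-11\right)^{2}} = 15 \sqrt{\left(\left(-83\right) \frac{1}{83}\right)^{2} + 121} = 15 \sqrt{\left(-1\right)^{2} + 121} = 15 \sqrt{1 + 121} = 15 \sqrt{122}$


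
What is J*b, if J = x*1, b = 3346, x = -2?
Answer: -6692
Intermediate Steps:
J = -2 (J = -2*1 = -2)
J*b = -2*3346 = -6692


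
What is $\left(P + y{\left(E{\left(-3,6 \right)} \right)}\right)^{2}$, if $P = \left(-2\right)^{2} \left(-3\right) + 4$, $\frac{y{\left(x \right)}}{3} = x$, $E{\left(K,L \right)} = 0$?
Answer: $64$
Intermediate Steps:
$y{\left(x \right)} = 3 x$
$P = -8$ ($P = 4 \left(-3\right) + 4 = -12 + 4 = -8$)
$\left(P + y{\left(E{\left(-3,6 \right)} \right)}\right)^{2} = \left(-8 + 3 \cdot 0\right)^{2} = \left(-8 + 0\right)^{2} = \left(-8\right)^{2} = 64$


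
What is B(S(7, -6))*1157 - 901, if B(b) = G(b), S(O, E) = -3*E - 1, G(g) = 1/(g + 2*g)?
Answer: -44794/51 ≈ -878.31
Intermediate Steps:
G(g) = 1/(3*g)
S(O, E) = -1 - 3*E
B(b) = 1/(3*b)
B(S(7, -6))*1157 - 901 = (1/(3*(-1 - 3*(-6))))*1157 - 901 = (1/(3*(-1 + 18)))*1157 - 901 = ((⅓)/17)*1157 - 901 = ((⅓)*(1/17))*1157 - 901 = (1/51)*1157 - 901 = 1157/51 - 901 = -44794/51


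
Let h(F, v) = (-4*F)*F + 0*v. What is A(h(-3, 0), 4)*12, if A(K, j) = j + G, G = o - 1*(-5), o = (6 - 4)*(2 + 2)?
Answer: 204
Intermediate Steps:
o = 8 (o = 2*4 = 8)
G = 13 (G = 8 - 1*(-5) = 8 + 5 = 13)
h(F, v) = -4*F**2 (h(F, v) = -4*F**2 + 0 = -4*F**2)
A(K, j) = 13 + j (A(K, j) = j + 13 = 13 + j)
A(h(-3, 0), 4)*12 = (13 + 4)*12 = 17*12 = 204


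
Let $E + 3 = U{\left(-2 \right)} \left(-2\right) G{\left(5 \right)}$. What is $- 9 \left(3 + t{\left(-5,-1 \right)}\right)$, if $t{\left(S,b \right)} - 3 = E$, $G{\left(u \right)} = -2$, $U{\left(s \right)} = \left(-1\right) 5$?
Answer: $153$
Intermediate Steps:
$U{\left(s \right)} = -5$
$E = -23$ ($E = -3 + \left(-5\right) \left(-2\right) \left(-2\right) = -3 + 10 \left(-2\right) = -3 - 20 = -23$)
$t{\left(S,b \right)} = -20$ ($t{\left(S,b \right)} = 3 - 23 = -20$)
$- 9 \left(3 + t{\left(-5,-1 \right)}\right) = - 9 \left(3 - 20\right) = \left(-9\right) \left(-17\right) = 153$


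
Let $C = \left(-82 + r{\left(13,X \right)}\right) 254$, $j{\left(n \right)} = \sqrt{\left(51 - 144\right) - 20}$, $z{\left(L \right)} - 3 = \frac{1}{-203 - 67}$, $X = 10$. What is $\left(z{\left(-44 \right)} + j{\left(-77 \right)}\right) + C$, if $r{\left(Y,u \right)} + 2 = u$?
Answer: $- \frac{5074111}{270} + i \sqrt{113} \approx -18793.0 + 10.63 i$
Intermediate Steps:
$r{\left(Y,u \right)} = -2 + u$
$z{\left(L \right)} = \frac{809}{270}$ ($z{\left(L \right)} = 3 + \frac{1}{-203 - 67} = 3 + \frac{1}{-270} = 3 - \frac{1}{270} = \frac{809}{270}$)
$j{\left(n \right)} = i \sqrt{113}$ ($j{\left(n \right)} = \sqrt{\left(51 - 144\right) - 20} = \sqrt{-93 - 20} = \sqrt{-113} = i \sqrt{113}$)
$C = -18796$ ($C = \left(-82 + \left(-2 + 10\right)\right) 254 = \left(-82 + 8\right) 254 = \left(-74\right) 254 = -18796$)
$\left(z{\left(-44 \right)} + j{\left(-77 \right)}\right) + C = \left(\frac{809}{270} + i \sqrt{113}\right) - 18796 = - \frac{5074111}{270} + i \sqrt{113}$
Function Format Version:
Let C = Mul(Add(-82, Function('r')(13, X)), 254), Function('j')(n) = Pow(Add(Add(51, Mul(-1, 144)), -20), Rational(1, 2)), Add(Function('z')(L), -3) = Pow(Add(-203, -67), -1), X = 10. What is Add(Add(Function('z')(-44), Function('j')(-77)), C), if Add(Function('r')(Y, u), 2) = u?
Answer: Add(Rational(-5074111, 270), Mul(I, Pow(113, Rational(1, 2)))) ≈ Add(-18793., Mul(10.630, I))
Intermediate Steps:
Function('r')(Y, u) = Add(-2, u)
Function('z')(L) = Rational(809, 270) (Function('z')(L) = Add(3, Pow(Add(-203, -67), -1)) = Add(3, Pow(-270, -1)) = Add(3, Rational(-1, 270)) = Rational(809, 270))
Function('j')(n) = Mul(I, Pow(113, Rational(1, 2))) (Function('j')(n) = Pow(Add(Add(51, -144), -20), Rational(1, 2)) = Pow(Add(-93, -20), Rational(1, 2)) = Pow(-113, Rational(1, 2)) = Mul(I, Pow(113, Rational(1, 2))))
C = -18796 (C = Mul(Add(-82, Add(-2, 10)), 254) = Mul(Add(-82, 8), 254) = Mul(-74, 254) = -18796)
Add(Add(Function('z')(-44), Function('j')(-77)), C) = Add(Add(Rational(809, 270), Mul(I, Pow(113, Rational(1, 2)))), -18796) = Add(Rational(-5074111, 270), Mul(I, Pow(113, Rational(1, 2))))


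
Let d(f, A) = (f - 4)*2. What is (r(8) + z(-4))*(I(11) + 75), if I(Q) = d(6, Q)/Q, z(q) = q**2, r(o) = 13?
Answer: 24041/11 ≈ 2185.5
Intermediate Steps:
d(f, A) = -8 + 2*f (d(f, A) = (-4 + f)*2 = -8 + 2*f)
I(Q) = 4/Q (I(Q) = (-8 + 2*6)/Q = (-8 + 12)/Q = 4/Q)
(r(8) + z(-4))*(I(11) + 75) = (13 + (-4)**2)*(4/11 + 75) = (13 + 16)*(4*(1/11) + 75) = 29*(4/11 + 75) = 29*(829/11) = 24041/11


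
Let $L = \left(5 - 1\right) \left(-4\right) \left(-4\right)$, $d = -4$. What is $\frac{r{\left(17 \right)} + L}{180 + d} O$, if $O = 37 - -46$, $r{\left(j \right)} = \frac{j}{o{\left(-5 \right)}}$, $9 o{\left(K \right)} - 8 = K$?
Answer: $\frac{9545}{176} \approx 54.233$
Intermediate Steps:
$o{\left(K \right)} = \frac{8}{9} + \frac{K}{9}$
$r{\left(j \right)} = 3 j$ ($r{\left(j \right)} = \frac{j}{\frac{8}{9} + \frac{1}{9} \left(-5\right)} = \frac{j}{\frac{8}{9} - \frac{5}{9}} = j \frac{1}{\frac{1}{3}} = j 3 = 3 j$)
$O = 83$ ($O = 37 + 46 = 83$)
$L = 64$ ($L = 4 \left(-4\right) \left(-4\right) = \left(-16\right) \left(-4\right) = 64$)
$\frac{r{\left(17 \right)} + L}{180 + d} O = \frac{3 \cdot 17 + 64}{180 - 4} \cdot 83 = \frac{51 + 64}{176} \cdot 83 = 115 \cdot \frac{1}{176} \cdot 83 = \frac{115}{176} \cdot 83 = \frac{9545}{176}$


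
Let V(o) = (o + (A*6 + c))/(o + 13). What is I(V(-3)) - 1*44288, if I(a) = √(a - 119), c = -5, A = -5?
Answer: -44288 + I*√3070/5 ≈ -44288.0 + 11.082*I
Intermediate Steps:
V(o) = (-35 + o)/(13 + o) (V(o) = (o + (-5*6 - 5))/(o + 13) = (o + (-30 - 5))/(13 + o) = (o - 35)/(13 + o) = (-35 + o)/(13 + o))
I(a) = √(-119 + a)
I(V(-3)) - 1*44288 = √(-119 + (-35 - 3)/(13 - 3)) - 1*44288 = √(-119 - 38/10) - 44288 = √(-119 + (⅒)*(-38)) - 44288 = √(-119 - 19/5) - 44288 = √(-614/5) - 44288 = I*√3070/5 - 44288 = -44288 + I*√3070/5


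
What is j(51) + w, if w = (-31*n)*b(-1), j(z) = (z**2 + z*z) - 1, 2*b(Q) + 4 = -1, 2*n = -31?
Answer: 15999/4 ≈ 3999.8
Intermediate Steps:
n = -31/2 (n = (1/2)*(-31) = -31/2 ≈ -15.500)
b(Q) = -5/2 (b(Q) = -2 + (1/2)*(-1) = -2 - 1/2 = -5/2)
j(z) = -1 + 2*z**2 (j(z) = (z**2 + z**2) - 1 = 2*z**2 - 1 = -1 + 2*z**2)
w = -4805/4 (w = -31*(-31/2)*(-5/2) = (961/2)*(-5/2) = -4805/4 ≈ -1201.3)
j(51) + w = (-1 + 2*51**2) - 4805/4 = (-1 + 2*2601) - 4805/4 = (-1 + 5202) - 4805/4 = 5201 - 4805/4 = 15999/4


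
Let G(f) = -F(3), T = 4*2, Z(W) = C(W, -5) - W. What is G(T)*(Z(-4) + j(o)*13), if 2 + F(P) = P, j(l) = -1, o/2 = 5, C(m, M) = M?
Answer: 14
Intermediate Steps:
o = 10 (o = 2*5 = 10)
F(P) = -2 + P
Z(W) = -5 - W
T = 8
G(f) = -1 (G(f) = -(-2 + 3) = -1*1 = -1)
G(T)*(Z(-4) + j(o)*13) = -((-5 - 1*(-4)) - 1*13) = -((-5 + 4) - 13) = -(-1 - 13) = -1*(-14) = 14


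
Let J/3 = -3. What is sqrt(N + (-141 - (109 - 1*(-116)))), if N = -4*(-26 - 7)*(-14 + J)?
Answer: 9*I*sqrt(42) ≈ 58.327*I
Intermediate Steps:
J = -9 (J = 3*(-3) = -9)
N = -3036 (N = -4*(-26 - 7)*(-14 - 9) = -(-132)*(-23) = -4*759 = -3036)
sqrt(N + (-141 - (109 - 1*(-116)))) = sqrt(-3036 + (-141 - (109 - 1*(-116)))) = sqrt(-3036 + (-141 - (109 + 116))) = sqrt(-3036 + (-141 - 1*225)) = sqrt(-3036 + (-141 - 225)) = sqrt(-3036 - 366) = sqrt(-3402) = 9*I*sqrt(42)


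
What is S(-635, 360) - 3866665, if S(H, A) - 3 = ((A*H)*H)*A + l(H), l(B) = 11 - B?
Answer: 52254093984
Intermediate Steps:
S(H, A) = 14 - H + A**2*H**2 (S(H, A) = 3 + (((A*H)*H)*A + (11 - H)) = 3 + ((A*H**2)*A + (11 - H)) = 3 + (A**2*H**2 + (11 - H)) = 3 + (11 - H + A**2*H**2) = 14 - H + A**2*H**2)
S(-635, 360) - 3866665 = (14 - 1*(-635) + 360**2*(-635)**2) - 3866665 = (14 + 635 + 129600*403225) - 3866665 = (14 + 635 + 52257960000) - 3866665 = 52257960649 - 3866665 = 52254093984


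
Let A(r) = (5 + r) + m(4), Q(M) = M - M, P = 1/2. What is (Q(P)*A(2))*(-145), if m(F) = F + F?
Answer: 0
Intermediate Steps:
P = ½ ≈ 0.50000
Q(M) = 0
m(F) = 2*F
A(r) = 13 + r (A(r) = (5 + r) + 2*4 = (5 + r) + 8 = 13 + r)
(Q(P)*A(2))*(-145) = (0*(13 + 2))*(-145) = (0*15)*(-145) = 0*(-145) = 0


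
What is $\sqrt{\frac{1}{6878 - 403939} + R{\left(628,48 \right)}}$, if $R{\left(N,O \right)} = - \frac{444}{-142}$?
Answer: $\frac{\sqrt{2484994531773901}}{28191331} \approx 1.7683$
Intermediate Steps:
$R{\left(N,O \right)} = \frac{222}{71}$ ($R{\left(N,O \right)} = \left(-444\right) \left(- \frac{1}{142}\right) = \frac{222}{71}$)
$\sqrt{\frac{1}{6878 - 403939} + R{\left(628,48 \right)}} = \sqrt{\frac{1}{6878 - 403939} + \frac{222}{71}} = \sqrt{\frac{1}{-397061} + \frac{222}{71}} = \sqrt{- \frac{1}{397061} + \frac{222}{71}} = \sqrt{\frac{88147471}{28191331}} = \frac{\sqrt{2484994531773901}}{28191331}$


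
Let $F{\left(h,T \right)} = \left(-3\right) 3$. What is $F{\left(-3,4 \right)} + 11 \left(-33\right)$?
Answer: $-372$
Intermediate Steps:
$F{\left(h,T \right)} = -9$
$F{\left(-3,4 \right)} + 11 \left(-33\right) = -9 + 11 \left(-33\right) = -9 - 363 = -372$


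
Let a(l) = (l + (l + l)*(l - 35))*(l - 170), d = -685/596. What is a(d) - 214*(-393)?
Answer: 7417963396561/105854368 ≈ 70077.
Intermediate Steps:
d = -685/596 (d = -685*1/596 = -685/596 ≈ -1.1493)
a(l) = (-170 + l)*(l + 2*l*(-35 + l)) (a(l) = (l + (2*l)*(-35 + l))*(-170 + l) = (l + 2*l*(-35 + l))*(-170 + l) = (-170 + l)*(l + 2*l*(-35 + l)))
a(d) - 214*(-393) = -685*(11730 - 409*(-685/596) + 2*(-685/596)**2)/596 - 214*(-393) = -685*(11730 + 280165/596 + 2*(469225/355216))/596 + 84102 = -685*(11730 + 280165/596 + 469225/177608)/596 + 84102 = -685/596*2167300235/177608 + 84102 = -1484600660975/105854368 + 84102 = 7417963396561/105854368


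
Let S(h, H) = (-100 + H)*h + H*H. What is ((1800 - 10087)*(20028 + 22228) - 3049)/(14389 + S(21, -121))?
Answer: -350178521/24389 ≈ -14358.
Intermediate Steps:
S(h, H) = H**2 + h*(-100 + H) (S(h, H) = h*(-100 + H) + H**2 = H**2 + h*(-100 + H))
((1800 - 10087)*(20028 + 22228) - 3049)/(14389 + S(21, -121)) = ((1800 - 10087)*(20028 + 22228) - 3049)/(14389 + ((-121)**2 - 100*21 - 121*21)) = (-8287*42256 - 3049)/(14389 + (14641 - 2100 - 2541)) = (-350175472 - 3049)/(14389 + 10000) = -350178521/24389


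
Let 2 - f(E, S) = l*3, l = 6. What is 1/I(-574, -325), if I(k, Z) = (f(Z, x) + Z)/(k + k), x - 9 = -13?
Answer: 1148/341 ≈ 3.3666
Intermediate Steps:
x = -4 (x = 9 - 13 = -4)
f(E, S) = -16 (f(E, S) = 2 - 6*3 = 2 - 1*18 = 2 - 18 = -16)
I(k, Z) = (-16 + Z)/(2*k) (I(k, Z) = (-16 + Z)/(k + k) = (-16 + Z)/((2*k)) = (-16 + Z)*(1/(2*k)) = (-16 + Z)/(2*k))
1/I(-574, -325) = 1/((½)*(-16 - 325)/(-574)) = 1/((½)*(-1/574)*(-341)) = 1/(341/1148) = 1148/341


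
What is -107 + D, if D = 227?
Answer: 120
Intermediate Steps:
-107 + D = -107 + 227 = 120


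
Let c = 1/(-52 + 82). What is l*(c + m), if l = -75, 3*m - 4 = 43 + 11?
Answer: -2905/2 ≈ -1452.5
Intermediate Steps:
m = 58/3 (m = 4/3 + (43 + 11)/3 = 4/3 + (⅓)*54 = 4/3 + 18 = 58/3 ≈ 19.333)
c = 1/30 ≈ 0.033333
l*(c + m) = -75*(1/30 + 58/3) = -75*581/30 = -2905/2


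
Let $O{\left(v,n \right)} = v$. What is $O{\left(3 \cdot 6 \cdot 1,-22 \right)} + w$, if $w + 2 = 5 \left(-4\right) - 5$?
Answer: $-9$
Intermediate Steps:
$w = -27$ ($w = -2 + \left(5 \left(-4\right) - 5\right) = -2 - 25 = -27$)
$O{\left(3 \cdot 6 \cdot 1,-22 \right)} + w = 3 \cdot 6 \cdot 1 - 27 = 18 \cdot 1 - 27 = 18 - 27 = -9$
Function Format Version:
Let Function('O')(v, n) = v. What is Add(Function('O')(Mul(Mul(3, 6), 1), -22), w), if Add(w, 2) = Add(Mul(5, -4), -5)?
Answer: -9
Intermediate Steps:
w = -27 (w = Add(-2, Add(Mul(5, -4), -5)) = Add(-2, Add(-20, -5)) = Add(-2, -25) = -27)
Add(Function('O')(Mul(Mul(3, 6), 1), -22), w) = Add(Mul(Mul(3, 6), 1), -27) = Add(Mul(18, 1), -27) = Add(18, -27) = -9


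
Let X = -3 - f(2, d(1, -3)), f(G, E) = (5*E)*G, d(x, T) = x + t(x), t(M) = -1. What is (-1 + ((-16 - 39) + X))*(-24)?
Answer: 1416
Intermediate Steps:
d(x, T) = -1 + x (d(x, T) = x - 1 = -1 + x)
f(G, E) = 5*E*G
X = -3 (X = -3 - 5*(-1 + 1)*2 = -3 - 5*0*2 = -3 - 1*0 = -3 + 0 = -3)
(-1 + ((-16 - 39) + X))*(-24) = (-1 + ((-16 - 39) - 3))*(-24) = (-1 + (-55 - 3))*(-24) = (-1 - 58)*(-24) = -59*(-24) = 1416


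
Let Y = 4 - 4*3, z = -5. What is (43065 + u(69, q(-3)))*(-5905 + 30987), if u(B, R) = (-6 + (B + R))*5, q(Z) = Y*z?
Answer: 1093073560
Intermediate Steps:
Y = -8 (Y = 4 - 12 = -8)
q(Z) = 40 (q(Z) = -8*(-5) = 40)
u(B, R) = -30 + 5*B + 5*R (u(B, R) = (-6 + B + R)*5 = -30 + 5*B + 5*R)
(43065 + u(69, q(-3)))*(-5905 + 30987) = (43065 + (-30 + 5*69 + 5*40))*(-5905 + 30987) = (43065 + (-30 + 345 + 200))*25082 = (43065 + 515)*25082 = 43580*25082 = 1093073560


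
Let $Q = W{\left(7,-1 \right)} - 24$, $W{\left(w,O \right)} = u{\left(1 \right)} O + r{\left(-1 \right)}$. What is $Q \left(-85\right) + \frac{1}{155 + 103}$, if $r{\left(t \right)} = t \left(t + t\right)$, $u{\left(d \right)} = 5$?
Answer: $\frac{592111}{258} \approx 2295.0$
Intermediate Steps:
$r{\left(t \right)} = 2 t^{2}$ ($r{\left(t \right)} = t 2 t = 2 t^{2}$)
$W{\left(w,O \right)} = 2 + 5 O$ ($W{\left(w,O \right)} = 5 O + 2 \left(-1\right)^{2} = 5 O + 2 \cdot 1 = 5 O + 2 = 2 + 5 O$)
$Q = -27$ ($Q = \left(2 + 5 \left(-1\right)\right) - 24 = \left(2 - 5\right) - 24 = -3 - 24 = -27$)
$Q \left(-85\right) + \frac{1}{155 + 103} = \left(-27\right) \left(-85\right) + \frac{1}{155 + 103} = 2295 + \frac{1}{258} = \frac{592111}{258}$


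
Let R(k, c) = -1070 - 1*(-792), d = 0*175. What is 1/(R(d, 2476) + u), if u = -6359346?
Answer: -1/6359624 ≈ -1.5724e-7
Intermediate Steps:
d = 0
R(k, c) = -278 (R(k, c) = -1070 + 792 = -278)
1/(R(d, 2476) + u) = 1/(-278 - 6359346) = 1/(-6359624) = -1/6359624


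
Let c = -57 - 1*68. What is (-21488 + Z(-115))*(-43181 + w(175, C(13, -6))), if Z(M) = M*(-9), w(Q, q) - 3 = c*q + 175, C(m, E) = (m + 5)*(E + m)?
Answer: 1201675109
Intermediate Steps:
c = -125 (c = -57 - 68 = -125)
C(m, E) = (5 + m)*(E + m)
w(Q, q) = 178 - 125*q (w(Q, q) = 3 + (-125*q + 175) = 3 + (175 - 125*q) = 178 - 125*q)
Z(M) = -9*M
(-21488 + Z(-115))*(-43181 + w(175, C(13, -6))) = (-21488 - 9*(-115))*(-43181 + (178 - 125*(13**2 + 5*(-6) + 5*13 - 6*13))) = (-21488 + 1035)*(-43181 + (178 - 125*(169 - 30 + 65 - 78))) = -20453*(-43181 + (178 - 125*126)) = -20453*(-43181 + (178 - 15750)) = -20453*(-43181 - 15572) = -20453*(-58753) = 1201675109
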